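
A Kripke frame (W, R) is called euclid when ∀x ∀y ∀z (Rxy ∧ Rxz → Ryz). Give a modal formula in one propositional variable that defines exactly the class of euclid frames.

This is the Euclidean property; the standard corresponding axiom is 5: ◇p → □◇p.
Suppose ◇p→□◇p is valid. Take Rxy, Rxz and set V(p)={y}. Then ◇p at x, so □◇p at x, so ◇p at z, so some w with Rzw has p; w=y, i.e. Rzy. By symmetry of the argument, Ryz.

◇p → □◇p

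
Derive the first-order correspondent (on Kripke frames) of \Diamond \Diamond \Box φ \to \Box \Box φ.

\forall x \forall y \forall z ((x R^2 y \wedge x R^2 z) \to \exists w (yRw \wedge z = w))

This is a Sahlqvist (Geach-type) schema ◇^2□^1φ → □^2◇^0φ.
Minimal-valuation argument: fix x; take any y with xR^2y and any z with xR^2z. Set V(φ) to the set of worlds R-reachable from y in exactly 1 step. Then □^1φ holds at y, so the antecedent holds at x; validity forces ◇^0φ at z, giving a w with zR^0w and yR^1w.
First-order correspondent: \forall x \forall y \forall z ((x R^2 y \wedge x R^2 z) \to \exists w (yRw \wedge z = w)).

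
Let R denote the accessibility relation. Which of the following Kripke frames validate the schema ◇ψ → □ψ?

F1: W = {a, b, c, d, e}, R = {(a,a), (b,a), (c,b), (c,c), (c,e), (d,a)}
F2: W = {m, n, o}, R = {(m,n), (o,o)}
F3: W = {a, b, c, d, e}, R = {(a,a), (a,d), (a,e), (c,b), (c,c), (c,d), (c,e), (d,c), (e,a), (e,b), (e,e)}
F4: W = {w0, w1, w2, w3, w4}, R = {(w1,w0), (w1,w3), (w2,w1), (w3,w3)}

This is the axiom for partial functionality; its first-order frame correspondent is ∀x ∀y ∀z (Rxy ∧ Rxz → y = z).
F1: fails — c sees both b and c.
F2: satisfies the condition.
F3: fails — a sees both a and d.
F4: fails — w1 sees both w0 and w3.

F2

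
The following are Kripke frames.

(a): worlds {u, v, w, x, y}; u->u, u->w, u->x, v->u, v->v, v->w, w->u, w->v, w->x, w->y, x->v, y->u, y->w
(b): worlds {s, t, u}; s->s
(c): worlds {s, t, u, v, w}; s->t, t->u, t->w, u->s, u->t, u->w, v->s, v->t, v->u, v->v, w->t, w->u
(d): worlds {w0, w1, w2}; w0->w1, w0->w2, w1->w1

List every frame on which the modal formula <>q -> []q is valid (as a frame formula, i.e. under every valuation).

Frame correspondent (Sahlqvist): forall x forall y forall z (Rxy & Rxz -> y = z) — i.e. partial functionality.
(a): fails — u sees both u and w.
(b): satisfies the condition.
(c): fails — t sees both u and w.
(d): fails — w0 sees both w1 and w2.
Valid on: (b).

(b)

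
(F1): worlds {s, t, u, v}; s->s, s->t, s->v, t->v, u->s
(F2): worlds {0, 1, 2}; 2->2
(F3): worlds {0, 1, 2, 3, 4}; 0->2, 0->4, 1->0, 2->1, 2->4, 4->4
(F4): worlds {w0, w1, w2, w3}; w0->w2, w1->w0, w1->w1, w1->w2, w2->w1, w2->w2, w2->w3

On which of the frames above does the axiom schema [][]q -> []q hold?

(F2), (F4)

This is the axiom for density; its first-order frame correspondent is forall x forall y (Rxy -> exists z (Rxz & Rzy)).
(F1): fails — Rtv but no z with Rtz and Rzv.
(F2): holds.
(F3): fails — R10 but no z with R1z and Rz0.
(F4): holds.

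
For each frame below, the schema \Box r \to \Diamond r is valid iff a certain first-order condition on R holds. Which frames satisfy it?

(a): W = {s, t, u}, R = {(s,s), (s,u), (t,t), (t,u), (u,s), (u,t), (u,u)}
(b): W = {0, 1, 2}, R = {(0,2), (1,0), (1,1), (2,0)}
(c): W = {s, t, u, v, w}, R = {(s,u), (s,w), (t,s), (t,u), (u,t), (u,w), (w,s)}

(a), (b)

The schema corresponds to seriality: \forall x \exists y Rxy.
(a): condition met.
(b): condition met.
(c): fails — world v has no successor.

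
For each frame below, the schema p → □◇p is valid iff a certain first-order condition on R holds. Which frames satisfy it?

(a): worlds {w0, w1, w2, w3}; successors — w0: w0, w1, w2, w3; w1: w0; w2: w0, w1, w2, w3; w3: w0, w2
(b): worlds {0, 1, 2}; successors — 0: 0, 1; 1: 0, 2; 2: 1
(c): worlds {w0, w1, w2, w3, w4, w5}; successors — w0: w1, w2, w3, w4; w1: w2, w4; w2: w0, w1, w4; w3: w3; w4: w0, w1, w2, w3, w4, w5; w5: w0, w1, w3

(b)

The schema corresponds to symmetry: ∀x ∀y (Rxy → Ryx).
(a): fails — Rw2w1 but not Rw1w2.
(b): ✓.
(c): fails — Rw0w1 but not Rw1w0.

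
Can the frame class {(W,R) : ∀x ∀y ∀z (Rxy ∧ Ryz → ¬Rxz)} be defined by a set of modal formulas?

Modal frame validity is preserved under surjective bounded morphisms.
The 3-cycle (worlds 0,1,2 with 0→1→2→0) is intransitive. Mapping every world to a single reflexive point • is a surjective bounded morphism; the reflexive point is not intransitive (R••∧R•• but R••).
Hence intransitivity is not modally definable.

No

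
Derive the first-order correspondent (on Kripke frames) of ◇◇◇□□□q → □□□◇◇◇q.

This is a Sahlqvist (Geach-type) schema ◇^3□^3q → □^3◇^3q.
Minimal-valuation argument: fix x; take any y with xR^3y and any z with xR^3z. Set V(q) to the set of worlds R-reachable from y in exactly 3 steps. Then □^3q holds at y, so the antecedent holds at x; validity forces ◇^3q at z, giving a w with zR^3w and yR^3w.
First-order correspondent: ∀x ∀y ∀z ((xR³y ∧ xR³z) → ∃w (yR³w ∧ zR³w)).

∀x ∀y ∀z ((xR³y ∧ xR³z) → ∃w (yR³w ∧ zR³w))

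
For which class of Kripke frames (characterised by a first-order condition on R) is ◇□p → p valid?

symmetry

This is frame-equivalent to p → □◇p (substitute ¬p for p and contrapose).
Suppose p→□◇p is valid. Take Rxy and set V(p)={x}. Then p at x, so □◇p at x, so ◇p at y, so some z with Ryz has p; z=x, i.e. Ryx.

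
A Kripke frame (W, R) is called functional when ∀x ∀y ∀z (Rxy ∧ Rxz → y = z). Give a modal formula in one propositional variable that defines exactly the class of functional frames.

◇r → □r

This is partial functionality; the standard corresponding axiom is CD: ◇r → □r.
Suppose ◇r→□r is valid. Take Rxy, Rxz and set V(r)={y}. Then ◇r at x, so □r at x, so r at z, i.e. z=y.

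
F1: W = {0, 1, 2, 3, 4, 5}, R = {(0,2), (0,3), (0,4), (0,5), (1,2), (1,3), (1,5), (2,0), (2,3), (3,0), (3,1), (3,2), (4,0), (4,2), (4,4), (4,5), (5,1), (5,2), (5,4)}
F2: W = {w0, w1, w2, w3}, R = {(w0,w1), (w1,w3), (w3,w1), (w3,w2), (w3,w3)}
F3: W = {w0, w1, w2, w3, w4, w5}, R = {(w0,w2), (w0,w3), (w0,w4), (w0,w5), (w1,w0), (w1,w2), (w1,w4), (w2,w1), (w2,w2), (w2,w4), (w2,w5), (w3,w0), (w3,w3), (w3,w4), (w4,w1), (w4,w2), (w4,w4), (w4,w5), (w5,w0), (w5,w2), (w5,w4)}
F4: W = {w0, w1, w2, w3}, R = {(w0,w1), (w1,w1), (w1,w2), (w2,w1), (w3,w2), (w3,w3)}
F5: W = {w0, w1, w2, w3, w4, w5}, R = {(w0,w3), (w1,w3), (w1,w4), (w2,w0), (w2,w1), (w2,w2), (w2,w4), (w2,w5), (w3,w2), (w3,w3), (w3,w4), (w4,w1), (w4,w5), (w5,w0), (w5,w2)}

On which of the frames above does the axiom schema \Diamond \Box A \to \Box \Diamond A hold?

Frame correspondent (Sahlqvist): \forall x \forall y \forall z (Rxy \wedge Rxz \to \exists w (Ryw \wedge Rzw)) — i.e. convergence.
F1: fails — R02 and R05 but 2 and 5 have no common successor.
F2: fails — Rw3w1 and Rw3w2 but w1 and w2 have no common successor.
F3: condition met.
F4: fails — Rw3w2 and Rw3w3 but w2 and w3 have no common successor.
F5: fails — Rw1w3 and Rw1w4 but w3 and w4 have no common successor.

F3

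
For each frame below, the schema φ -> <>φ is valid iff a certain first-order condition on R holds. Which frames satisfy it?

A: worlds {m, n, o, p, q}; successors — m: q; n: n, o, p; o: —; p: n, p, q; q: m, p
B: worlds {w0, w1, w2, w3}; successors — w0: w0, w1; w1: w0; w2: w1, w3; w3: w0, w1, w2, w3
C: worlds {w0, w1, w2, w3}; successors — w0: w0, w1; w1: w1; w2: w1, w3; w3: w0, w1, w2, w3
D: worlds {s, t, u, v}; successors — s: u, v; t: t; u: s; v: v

none

This is the axiom for reflexivity; its first-order frame correspondent is forall x Rxx.
A: fails — world m does not see itself.
B: fails — world w1 does not see itself.
C: fails — world w2 does not see itself.
D: fails — world s does not see itself.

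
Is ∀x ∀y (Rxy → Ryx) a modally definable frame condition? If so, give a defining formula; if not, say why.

Definable; r → □◇r defines it

This is a Sahlqvist condition; the B axiom r → □◇r defines it.
Suppose r→□◇r is valid. Take Rxy and set V(r)={x}. Then r at x, so □◇r at x, so ◇r at y, so some z with Ryz has r; z=x, i.e. Ryx.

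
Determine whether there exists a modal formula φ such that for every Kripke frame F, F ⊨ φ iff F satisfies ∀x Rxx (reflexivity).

Definable; □q → q defines it

Yes: it is reflexivity, defined by the T schema □q → q.
Suppose □q→q is valid. At any x set V(q)={w : Rxw}. Then □q holds at x, so q holds at x, i.e. Rxx.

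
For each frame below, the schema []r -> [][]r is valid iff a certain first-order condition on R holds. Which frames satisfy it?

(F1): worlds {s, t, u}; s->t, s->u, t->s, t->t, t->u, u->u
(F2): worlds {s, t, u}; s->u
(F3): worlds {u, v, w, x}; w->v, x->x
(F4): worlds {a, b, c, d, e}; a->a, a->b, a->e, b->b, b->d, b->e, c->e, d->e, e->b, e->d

Frame correspondent (Sahlqvist): forall x forall y forall z (Rxy & Ryz -> Rxz) — i.e. transitivity.
(F1): fails — Rst and Rts but not Rss.
(F2): holds.
(F3): holds.
(F4): fails — Reb and Rbe but not Ree.
Valid on: (F2), (F3).

(F2), (F3)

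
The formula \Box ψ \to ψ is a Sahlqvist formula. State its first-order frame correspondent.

Suppose □ψ→ψ is valid. At any x set V(ψ)={w : Rxw}. Then □ψ holds at x, so ψ holds at x, i.e. Rxx.

reflexivity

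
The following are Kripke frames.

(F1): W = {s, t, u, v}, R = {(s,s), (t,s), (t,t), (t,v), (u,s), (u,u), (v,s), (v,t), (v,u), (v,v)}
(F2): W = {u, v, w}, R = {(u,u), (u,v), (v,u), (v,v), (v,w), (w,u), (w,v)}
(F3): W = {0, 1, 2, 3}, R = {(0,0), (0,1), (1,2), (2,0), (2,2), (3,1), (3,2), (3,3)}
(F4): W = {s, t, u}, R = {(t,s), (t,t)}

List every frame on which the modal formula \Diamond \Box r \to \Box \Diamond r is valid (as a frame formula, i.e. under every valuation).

(F1), (F2)

This is the axiom for convergence; its first-order frame correspondent is \forall x \forall y \forall z (Rxy \wedge Rxz \to \exists w (Ryw \wedge Rzw)).
(F1): satisfies the condition.
(F2): satisfies the condition.
(F3): fails — R00 and R01 but 0 and 1 have no common successor.
(F4): fails — Rtt and Rts but t and s have no common successor.
Valid on: (F1), (F2).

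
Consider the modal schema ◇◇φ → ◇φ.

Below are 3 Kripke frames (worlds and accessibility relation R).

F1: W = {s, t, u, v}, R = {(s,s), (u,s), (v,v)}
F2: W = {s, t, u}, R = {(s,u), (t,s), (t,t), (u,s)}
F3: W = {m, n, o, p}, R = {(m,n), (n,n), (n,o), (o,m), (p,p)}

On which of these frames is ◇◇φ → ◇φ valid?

F1

This is the axiom for transitivity; its first-order frame correspondent is ∀x ∀y ∀z (Rxy ∧ Ryz → Rxz).
F1: condition met.
F2: fails — Rsu and Rus but not Rss.
F3: fails — Rom and Rmn but not Ron.
Valid on: F1.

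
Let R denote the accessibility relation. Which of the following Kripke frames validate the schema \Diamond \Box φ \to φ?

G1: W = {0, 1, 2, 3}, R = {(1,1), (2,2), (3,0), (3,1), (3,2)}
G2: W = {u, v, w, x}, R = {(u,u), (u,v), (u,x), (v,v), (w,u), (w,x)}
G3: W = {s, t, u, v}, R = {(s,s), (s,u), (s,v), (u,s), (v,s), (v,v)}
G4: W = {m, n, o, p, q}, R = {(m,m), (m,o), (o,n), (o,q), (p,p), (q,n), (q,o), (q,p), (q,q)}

The schema corresponds to symmetry: \forall x \forall y (Rxy \to Ryx).
G1: fails — R32 but not R23.
G2: fails — Ruv but not Rvu.
G3: satisfies the condition.
G4: fails — Ron but not Rno.
Valid on: G3.

G3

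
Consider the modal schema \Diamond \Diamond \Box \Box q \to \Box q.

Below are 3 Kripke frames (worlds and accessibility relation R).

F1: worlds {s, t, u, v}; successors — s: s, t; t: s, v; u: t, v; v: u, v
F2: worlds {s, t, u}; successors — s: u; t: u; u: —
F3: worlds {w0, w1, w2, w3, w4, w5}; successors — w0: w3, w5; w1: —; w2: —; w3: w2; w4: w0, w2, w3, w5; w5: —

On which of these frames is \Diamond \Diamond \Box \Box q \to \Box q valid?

The schema corresponds to a generalized confluence (Geach) condition: \forall x \forall y \forall z ((x R^2 y \wedge xRz) \to \exists w (y R^2 w \wedge z = w)).
F1: fails — sR²v, sRs but no w with vR²w and s=w.
F2: satisfies the condition.
F3: fails — w0R²w2, w0Rw3 but no w with w2R²w and w3=w.

F2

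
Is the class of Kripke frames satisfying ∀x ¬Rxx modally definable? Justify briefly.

If a class were modally definable it would be closed under surjective bounded morphisms (Goldblatt–Thomason).
The 5-cycle (worlds 0,1,2,3,4 with 0→1→2→3→4→0) is irreflexive, and the map sending every world to a single reflexive point • is a surjective bounded morphism (forth: every edge maps to (•,•); back: every world has a successor). So any modal formula valid on the 5-cycle is also valid on the reflexive point, which is not irreflexive.
So no modal formula (or set of formulas) defines exactly the irreflexive frames.

Not modally definable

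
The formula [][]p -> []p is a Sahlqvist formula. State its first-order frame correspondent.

Density

Suppose □□p→□p is valid. Take Rxy and set V(p)={w : xR²w}. Then □□p at x, so □p at x, so p at y, i.e. ∃z(Rxz∧Rzy).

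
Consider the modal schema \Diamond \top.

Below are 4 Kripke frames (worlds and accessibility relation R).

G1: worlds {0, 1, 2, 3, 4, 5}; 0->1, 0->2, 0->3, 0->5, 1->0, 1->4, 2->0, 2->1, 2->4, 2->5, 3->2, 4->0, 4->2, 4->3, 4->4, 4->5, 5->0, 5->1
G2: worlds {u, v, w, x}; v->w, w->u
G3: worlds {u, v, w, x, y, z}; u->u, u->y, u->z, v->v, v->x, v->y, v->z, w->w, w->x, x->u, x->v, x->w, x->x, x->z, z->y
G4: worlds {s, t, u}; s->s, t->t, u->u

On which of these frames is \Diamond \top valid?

The schema corresponds to seriality: \forall x \exists y Rxy.
G1: condition met.
G2: fails — world u has no successor.
G3: fails — world y has no successor.
G4: condition met.
Valid on: G1, G4.

G1, G4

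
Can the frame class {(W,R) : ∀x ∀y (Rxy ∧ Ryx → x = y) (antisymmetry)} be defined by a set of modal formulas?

Not definable by any modal formula

Modal frame validity is preserved under surjective bounded morphisms.
The 8-cycle (worlds w0,w1,w2,w3,w4,w5,w6,w7 with w0→w1→w2→w3→w4→w5→w6→w7→w0) is antisymmetric. Sending even-indexed worlds to s and odd-indexed worlds to t is a surjective bounded morphism onto the two-world frame with s↔t, which is not antisymmetric.
So the class is not modally definable.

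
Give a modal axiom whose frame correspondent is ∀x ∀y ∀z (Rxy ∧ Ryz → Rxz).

□p → □□p

The condition is transitivity. The 4 schema □p → □□p defines it.
Suppose □p→□□p is valid. Take Rxy, Ryz and set V(p)={w : Rxw}. Then □p at x, so □□p at x, so □p at y, so p at z, i.e. Rxz.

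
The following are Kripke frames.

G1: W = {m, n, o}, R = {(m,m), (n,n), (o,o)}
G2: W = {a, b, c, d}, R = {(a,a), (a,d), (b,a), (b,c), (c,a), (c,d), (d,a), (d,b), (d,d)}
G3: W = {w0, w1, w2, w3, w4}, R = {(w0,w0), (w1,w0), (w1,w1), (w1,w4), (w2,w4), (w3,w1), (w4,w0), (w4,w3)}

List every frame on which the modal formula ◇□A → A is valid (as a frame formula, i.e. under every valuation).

G1

Frame correspondent (Sahlqvist): ∀x ∀y (Rxy → Ryx) — i.e. symmetry.
G1: satisfies the condition.
G2: fails — Rbc but not Rcb.
G3: fails — Rw1w0 but not Rw0w1.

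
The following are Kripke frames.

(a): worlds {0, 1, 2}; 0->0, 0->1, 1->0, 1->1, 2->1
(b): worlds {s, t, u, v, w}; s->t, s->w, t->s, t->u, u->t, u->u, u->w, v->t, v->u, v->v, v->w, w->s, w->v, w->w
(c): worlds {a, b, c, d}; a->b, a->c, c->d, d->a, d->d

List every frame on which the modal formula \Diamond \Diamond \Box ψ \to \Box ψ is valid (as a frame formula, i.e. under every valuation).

This is the axiom for a generalized confluence (Geach) condition; its first-order frame correspondent is \forall x \forall y \forall z ((x R^2 y \wedge xRz) \to \exists w (yRw \wedge z = w)).
(a): satisfies the condition.
(b): fails — sR²w, sRt but no w* with wRw* and t=w*.
(c): fails — aR²d, aRb but no w with dRw and b=w.

(a)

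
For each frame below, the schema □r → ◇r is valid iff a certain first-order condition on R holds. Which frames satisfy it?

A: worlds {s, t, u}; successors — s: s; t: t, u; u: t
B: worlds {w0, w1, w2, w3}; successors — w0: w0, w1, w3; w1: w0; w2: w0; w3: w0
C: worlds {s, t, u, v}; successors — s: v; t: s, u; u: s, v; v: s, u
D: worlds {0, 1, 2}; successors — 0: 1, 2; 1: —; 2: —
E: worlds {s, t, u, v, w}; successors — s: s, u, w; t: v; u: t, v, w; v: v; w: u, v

A, B, C, E

The schema corresponds to seriality: ∀x ∃y Rxy.
A: holds.
B: holds.
C: holds.
D: fails — world 1 has no successor.
E: holds.
Valid on: A, B, C, E.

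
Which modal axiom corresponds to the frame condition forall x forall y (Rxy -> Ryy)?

□(□s → s)

A defining formula is □(□s → s) (the T□ axiom).
Suppose □(□s→s) is valid. Take Rxy and set V(s)={w : Ryw}. Then at y, □s holds; since □(□s→s) at x, □s→s at y, so s at y, i.e. Ryy.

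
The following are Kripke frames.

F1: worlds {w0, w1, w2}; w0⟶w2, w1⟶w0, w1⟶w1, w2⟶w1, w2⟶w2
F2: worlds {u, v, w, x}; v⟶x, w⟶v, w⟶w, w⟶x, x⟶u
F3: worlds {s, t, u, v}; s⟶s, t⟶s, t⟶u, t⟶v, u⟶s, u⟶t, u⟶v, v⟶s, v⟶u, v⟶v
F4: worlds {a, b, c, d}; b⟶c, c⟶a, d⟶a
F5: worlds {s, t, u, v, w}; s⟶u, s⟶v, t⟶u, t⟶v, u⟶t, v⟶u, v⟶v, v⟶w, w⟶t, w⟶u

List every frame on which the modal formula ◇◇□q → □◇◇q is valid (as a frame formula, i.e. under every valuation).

Frame correspondent (Sahlqvist): ∀x ∀y ∀z ((xR²y ∧ xRz) → ∃w (yRw ∧ zR²w)) — i.e. a generalized confluence (Geach) condition.
F1: ✓.
F2: fails — vR²u, vRx but no t with uRt and xR²t.
F3: ✓.
F4: fails — bR²a, bRc but no w with aRw and cR²w.
F5: fails — sR²u, sRu but no w* with uRw* and uR²w*.

F1, F3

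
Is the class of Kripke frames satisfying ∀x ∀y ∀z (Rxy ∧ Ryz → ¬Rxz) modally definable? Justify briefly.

No — not modally definable

If a class were modally definable it would be closed under surjective bounded morphisms (Goldblatt–Thomason).
The 7-cycle (worlds s,t,u,v,w,x,y with s→t→u→v→w→x→y→s) is intransitive. Mapping every world to a single reflexive point • is a surjective bounded morphism; the reflexive point is not intransitive (R••∧R•• but R••).
So no modal formula (or set of formulas) defines exactly the intransitive frames.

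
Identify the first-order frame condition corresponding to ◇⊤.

This schema is equivalent to the D axiom □A → ◇A.
It corresponds to seriality: ∀x ∃y Rxy.

Seriality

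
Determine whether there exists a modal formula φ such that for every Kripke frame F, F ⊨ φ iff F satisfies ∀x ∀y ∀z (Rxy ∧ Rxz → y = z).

Yes — defined by ◇r → □r

Yes: it is partial functionality, defined by the CD schema ◇r → □r.
Suppose ◇r→□r is valid. Take Rxy, Rxz and set V(r)={y}. Then ◇r at x, so □r at x, so r at z, i.e. z=y.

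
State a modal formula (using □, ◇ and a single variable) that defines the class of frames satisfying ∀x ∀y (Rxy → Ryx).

This is symmetry; the standard corresponding axiom is B: s → □◇s.

s → □◇s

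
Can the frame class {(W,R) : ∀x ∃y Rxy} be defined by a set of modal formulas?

Yes, by □p → ◇p

This is a Sahlqvist condition; the D axiom □p → ◇p defines it.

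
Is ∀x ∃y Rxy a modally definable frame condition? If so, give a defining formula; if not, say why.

The condition is seriality. A defining modal formula is □r → ◇r.

Yes, by □r → ◇r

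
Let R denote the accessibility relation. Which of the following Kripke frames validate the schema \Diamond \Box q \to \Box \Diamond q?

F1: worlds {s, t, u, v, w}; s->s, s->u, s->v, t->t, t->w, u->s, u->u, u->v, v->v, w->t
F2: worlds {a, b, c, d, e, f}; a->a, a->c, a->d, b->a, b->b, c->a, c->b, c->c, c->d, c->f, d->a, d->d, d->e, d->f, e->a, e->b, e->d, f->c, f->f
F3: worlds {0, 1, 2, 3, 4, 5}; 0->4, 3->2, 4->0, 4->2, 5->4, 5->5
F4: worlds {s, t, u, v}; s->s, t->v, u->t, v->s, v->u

The schema corresponds to convergence: \forall x \forall y \forall z (Rxy \wedge Rxz \to \exists w (Ryw \wedge Rzw)).
F1: ✓.
F2: fails — Rcb and Rcf but b and f have no common successor.
F3: fails — R32 and R32 but 2 and 2 have no common successor.
F4: fails — Rvu and Rvs but u and s have no common successor.

F1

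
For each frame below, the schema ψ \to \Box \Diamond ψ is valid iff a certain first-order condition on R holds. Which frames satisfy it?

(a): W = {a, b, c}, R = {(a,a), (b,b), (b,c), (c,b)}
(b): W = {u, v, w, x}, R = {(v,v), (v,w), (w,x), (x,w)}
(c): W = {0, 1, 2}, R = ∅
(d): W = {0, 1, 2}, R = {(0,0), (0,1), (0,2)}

(a), (c)

Frame correspondent (Sahlqvist): \forall x \forall y (Rxy \to Ryx) — i.e. symmetry.
(a): ✓.
(b): fails — Rvw but not Rwv.
(c): ✓.
(d): fails — R01 but not R10.
Valid on: (a), (c).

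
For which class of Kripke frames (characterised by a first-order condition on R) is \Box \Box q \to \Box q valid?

density: \forall x \forall y (Rxy \to \exists z (Rxz \wedge Rzy))

Suppose □□q→□q is valid. Take Rxy and set V(q)={w : xR²w}. Then □□q at x, so □q at x, so q at y, i.e. ∃z(Rxz∧Rzy).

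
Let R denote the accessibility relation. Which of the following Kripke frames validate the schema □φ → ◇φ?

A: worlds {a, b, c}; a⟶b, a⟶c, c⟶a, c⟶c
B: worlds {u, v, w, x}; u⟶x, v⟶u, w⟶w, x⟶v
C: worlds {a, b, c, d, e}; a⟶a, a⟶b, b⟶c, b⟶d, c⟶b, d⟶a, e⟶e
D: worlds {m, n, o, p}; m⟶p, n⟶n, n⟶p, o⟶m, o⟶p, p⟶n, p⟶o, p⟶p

B, C, D

The schema corresponds to seriality: ∀x ∃y Rxy.
A: fails — world b has no successor.
B: satisfies the condition.
C: satisfies the condition.
D: satisfies the condition.
Valid on: B, C, D.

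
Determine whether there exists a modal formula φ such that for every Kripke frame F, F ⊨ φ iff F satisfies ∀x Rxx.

Definable; □q → q defines it

The condition is reflexivity. A defining modal formula is □q → q.
Suppose □q→q is valid. At any x set V(q)={w : Rxw}. Then □q holds at x, so q holds at x, i.e. Rxx.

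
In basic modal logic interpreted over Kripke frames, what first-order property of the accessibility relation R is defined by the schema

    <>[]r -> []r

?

the Euclidean property

Equivalently (dual form): ◇r → □◇r.
Suppose ◇r→□◇r is valid. Take Rxy, Rxz and set V(r)={y}. Then ◇r at x, so □◇r at x, so ◇r at z, so some w with Rzw has r; w=y, i.e. Rzy. By symmetry of the argument, Ryz.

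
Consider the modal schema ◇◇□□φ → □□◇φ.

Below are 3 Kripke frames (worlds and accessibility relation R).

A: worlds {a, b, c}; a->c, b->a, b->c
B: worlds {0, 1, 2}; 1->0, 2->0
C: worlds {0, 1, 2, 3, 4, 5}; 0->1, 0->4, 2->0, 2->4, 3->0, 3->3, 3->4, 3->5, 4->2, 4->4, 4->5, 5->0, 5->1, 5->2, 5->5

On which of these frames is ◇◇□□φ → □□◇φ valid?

B

The schema corresponds to a generalized confluence (Geach) condition: ∀x ∀y ∀z ((xR²y ∧ xR²z) → ∃w (yR²w ∧ zRw)).
A: fails — bR²c, bR²c but no w with cR²w and cRw.
B: condition met.
C: fails — 2R²1, 2R²1 but no w with 1R²w and 1Rw.
Valid on: B.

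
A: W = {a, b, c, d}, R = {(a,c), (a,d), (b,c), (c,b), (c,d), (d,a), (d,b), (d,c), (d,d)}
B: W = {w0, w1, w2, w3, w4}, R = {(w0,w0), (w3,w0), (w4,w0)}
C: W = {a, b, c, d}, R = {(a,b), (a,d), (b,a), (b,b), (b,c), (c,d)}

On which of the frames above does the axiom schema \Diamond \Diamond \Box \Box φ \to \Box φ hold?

Frame correspondent (Sahlqvist): \forall x \forall y \forall z ((x R^2 y \wedge xRz) \to \exists w (y R^2 w \wedge z = w)) — i.e. a generalized confluence (Geach) condition.
A: fails — aR²b, aRc but no w with bR²w and c=w.
B: condition met.
C: fails — aR²a, aRd but no w with aR²w and d=w.
Valid on: B.

B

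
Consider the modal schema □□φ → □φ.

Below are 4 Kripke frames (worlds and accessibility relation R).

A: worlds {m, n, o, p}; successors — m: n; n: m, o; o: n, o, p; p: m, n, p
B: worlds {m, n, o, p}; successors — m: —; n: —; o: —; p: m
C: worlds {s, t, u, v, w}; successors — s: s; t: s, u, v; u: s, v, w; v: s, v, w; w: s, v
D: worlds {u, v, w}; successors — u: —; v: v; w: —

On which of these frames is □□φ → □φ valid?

D

Frame correspondent (Sahlqvist): ∀x ∀y (Rxy → ∃z (Rxz ∧ Rzy)) — i.e. density.
A: fails — Rnm but no z with Rnz and Rzm.
B: fails — Rpm but no z with Rpz and Rzm.
C: fails — Rtu but no z with Rtz and Rzu.
D: satisfies the condition.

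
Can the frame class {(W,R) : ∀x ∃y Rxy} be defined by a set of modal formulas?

Yes, by □p → ◇p

This is a Sahlqvist condition; the D axiom □p → ◇p defines it.
Suppose □p→◇p is valid. At any x set V(p)=W. Then □p at x, so ◇p at x, so x has a successor.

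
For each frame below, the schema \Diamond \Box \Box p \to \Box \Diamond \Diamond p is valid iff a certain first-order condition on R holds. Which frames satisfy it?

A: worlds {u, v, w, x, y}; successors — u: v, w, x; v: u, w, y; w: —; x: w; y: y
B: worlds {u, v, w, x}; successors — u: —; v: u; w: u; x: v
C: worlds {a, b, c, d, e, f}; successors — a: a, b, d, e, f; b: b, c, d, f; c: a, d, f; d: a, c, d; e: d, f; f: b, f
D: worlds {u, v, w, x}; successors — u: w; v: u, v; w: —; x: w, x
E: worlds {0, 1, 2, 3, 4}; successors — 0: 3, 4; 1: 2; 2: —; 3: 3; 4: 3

Frame correspondent (Sahlqvist): \forall x \forall y \forall z ((xRy \wedge xRz) \to \exists w (y R^2 w \wedge z R^2 w)) — i.e. a generalized confluence (Geach) condition.
A: fails — uRv, uRw but no t with vR²t and wR²t.
B: fails — vRu, vRu but no t with uR²t and uR²t.
C: condition met.
D: fails — uRw, uRw but no t with wR²t and wR²t.
E: fails — 1R2, 1R2 but no w with 2R²w and 2R²w.

C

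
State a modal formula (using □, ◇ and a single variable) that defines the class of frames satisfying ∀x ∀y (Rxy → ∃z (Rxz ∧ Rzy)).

□□q → □q

A defining formula is □□q → □q (the C4 axiom).
Suppose □□q→□q is valid. Take Rxy and set V(q)={w : xR²w}. Then □□q at x, so □q at x, so q at y, i.e. ∃z(Rxz∧Rzy).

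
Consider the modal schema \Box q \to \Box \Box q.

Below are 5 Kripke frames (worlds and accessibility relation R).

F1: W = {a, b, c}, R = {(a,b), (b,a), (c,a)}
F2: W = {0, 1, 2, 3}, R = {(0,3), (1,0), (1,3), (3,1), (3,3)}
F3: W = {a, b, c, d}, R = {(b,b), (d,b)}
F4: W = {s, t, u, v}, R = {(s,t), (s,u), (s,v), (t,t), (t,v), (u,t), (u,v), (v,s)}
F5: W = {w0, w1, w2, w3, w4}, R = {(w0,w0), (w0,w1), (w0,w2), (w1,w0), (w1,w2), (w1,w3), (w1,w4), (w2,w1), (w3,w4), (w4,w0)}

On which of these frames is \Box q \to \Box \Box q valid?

F3

The schema corresponds to transitivity: \forall x \forall y \forall z (Rxy \wedge Ryz \to Rxz).
F1: fails — Rca and Rab but not Rcb.
F2: fails — R31 and R10 but not R30.
F3: condition met.
F4: fails — Ruv and Rvs but not Rus.
F5: fails — Rw1w2 and Rw2w1 but not Rw1w1.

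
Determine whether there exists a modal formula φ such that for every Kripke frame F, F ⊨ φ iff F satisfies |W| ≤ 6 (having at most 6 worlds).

No — not modally definable

If a class were modally definable it would be closed under disjoint unions (Goldblatt–Thomason).
Any modal formula valid on each of 7 disjoint one-world frames is valid on their disjoint union (validity is preserved under disjoint unions). Each one-world frame has |W|=1≤6, but the union has |W|=7.
So the class is not modally definable.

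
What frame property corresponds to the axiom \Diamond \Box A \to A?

Replacing A by ¬A and contraposing gives the equivalent schema A → □◇A.
Suppose A→□◇A is valid. Take Rxy and set V(A)={x}. Then A at x, so □◇A at x, so ◇A at y, so some z with Ryz has A; z=x, i.e. Ryx.

Symmetry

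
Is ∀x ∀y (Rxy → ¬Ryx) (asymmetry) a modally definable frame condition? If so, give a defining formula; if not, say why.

Not definable by any modal formula

Any modally definable frame class is closed under surjective bounded morphisms.
The 4-cycle (worlds 0,1,2,3 with 0→1→2→3→0) is asymmetric. Mapping every world to a single reflexive point • is a surjective bounded morphism, and the reflexive point is not asymmetric (R•• but asymmetry requires ¬R••).
So no modal formula (or set of formulas) defines exactly the asymmetric frames.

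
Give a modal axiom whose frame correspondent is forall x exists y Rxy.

□p → ◇p

The condition is seriality. The D schema □p → ◇p defines it.
Suppose □p→◇p is valid. At any x set V(p)=W. Then □p at x, so ◇p at x, so x has a successor.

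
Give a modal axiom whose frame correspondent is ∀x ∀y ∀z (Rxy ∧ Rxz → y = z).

◇q → □q

The condition is partial functionality. The CD schema ◇q → □q defines it.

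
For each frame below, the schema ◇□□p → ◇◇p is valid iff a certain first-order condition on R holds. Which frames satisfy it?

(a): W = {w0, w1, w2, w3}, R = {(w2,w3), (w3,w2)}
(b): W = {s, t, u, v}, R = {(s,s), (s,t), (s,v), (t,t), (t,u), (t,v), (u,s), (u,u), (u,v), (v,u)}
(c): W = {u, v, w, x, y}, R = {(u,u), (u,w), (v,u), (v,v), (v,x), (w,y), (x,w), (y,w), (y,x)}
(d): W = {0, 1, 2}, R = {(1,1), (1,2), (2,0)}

This is the axiom for a generalized confluence (Geach) condition; its first-order frame correspondent is ∀x ∀y (xRy → ∃w (yR²w ∧ xR²w)).
(a): fails — w2Rw3 but no w with w3R²w and w2R²w.
(b): satisfies the condition.
(c): fails — vRx but no t with xR²t and vR²t.
(d): fails — 1R2 but no w with 2R²w and 1R²w.

(b)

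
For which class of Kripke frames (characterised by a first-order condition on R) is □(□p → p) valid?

This schema is the T□ axiom.
Its frame correspondent is shift-reflexivity — ∀x ∀y (Rxy → Ryy).

shift-reflexivity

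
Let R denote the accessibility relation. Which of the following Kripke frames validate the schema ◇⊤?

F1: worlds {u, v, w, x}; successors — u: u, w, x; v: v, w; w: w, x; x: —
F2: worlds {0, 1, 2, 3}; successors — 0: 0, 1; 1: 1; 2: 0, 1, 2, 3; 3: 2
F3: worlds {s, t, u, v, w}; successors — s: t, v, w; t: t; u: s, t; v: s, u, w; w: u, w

F2, F3

The schema corresponds to seriality: ∀x ∃y Rxy.
F1: fails — world x has no successor.
F2: holds.
F3: holds.
Valid on: F2, F3.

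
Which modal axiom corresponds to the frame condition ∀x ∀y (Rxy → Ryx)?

s → □◇s

A defining formula is s → □◇s (the B axiom).
Suppose s→□◇s is valid. Take Rxy and set V(s)={x}. Then s at x, so □◇s at x, so ◇s at y, so some z with Ryz has s; z=x, i.e. Ryx.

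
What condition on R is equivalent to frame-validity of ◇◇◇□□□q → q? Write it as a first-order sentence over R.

This is a Sahlqvist (Geach-type) schema ◇^3□^3q → □^0◇^0q.
Minimal-valuation argument: fix x; take any y with xR^3y and any z with xR^0z. Set V(q) to the set of worlds R-reachable from y in exactly 3 steps. Then □^3q holds at y, so the antecedent holds at x; validity forces ◇^0q at z, giving a w with zR^0w and yR^3w.
First-order correspondent: ∀x ∀y (xR³y → ∃w (yR³w ∧ x = w)).

∀x ∀y (xR³y → ∃w (yR³w ∧ x = w))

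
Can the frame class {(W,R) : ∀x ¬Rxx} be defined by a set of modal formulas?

Modal frame validity is preserved under surjective bounded morphisms.
The 2-cycle (worlds s,t with s→t→s) is irreflexive, and the map sending every world to a single reflexive point • is a surjective bounded morphism (forth: every edge maps to (•,•); back: every world has a successor). So any modal formula valid on the 2-cycle is also valid on the reflexive point, which is not irreflexive.
Hence irreflexivity is not modally definable.

Not definable by any modal formula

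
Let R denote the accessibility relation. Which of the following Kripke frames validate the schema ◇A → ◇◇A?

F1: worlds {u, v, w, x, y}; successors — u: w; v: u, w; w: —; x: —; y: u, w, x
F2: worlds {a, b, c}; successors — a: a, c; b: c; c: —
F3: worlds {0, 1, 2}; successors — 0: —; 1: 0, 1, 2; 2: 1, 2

Frame correspondent (Sahlqvist): ∀x ∀y (xRy → ∃w (y = w ∧ xR²w)) — i.e. a generalized confluence (Geach) condition.
F1: fails — uRw but no t with w=t and uR²t.
F2: fails — bRc but no w with c=w and bR²w.
F3: holds.
Valid on: F3.

F3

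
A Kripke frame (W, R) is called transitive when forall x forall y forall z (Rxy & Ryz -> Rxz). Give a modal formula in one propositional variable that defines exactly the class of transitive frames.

This is transitivity; the standard corresponding axiom is 4: □p → □□p.
Suppose □p→□□p is valid. Take Rxy, Ryz and set V(p)={w : Rxw}. Then □p at x, so □□p at x, so □p at y, so p at z, i.e. Rxz.

□p → □□p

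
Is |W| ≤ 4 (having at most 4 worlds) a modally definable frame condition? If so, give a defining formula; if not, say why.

If a class were modally definable it would be closed under disjoint unions (Goldblatt–Thomason).
Any modal formula valid on each of 5 disjoint one-world frames is valid on their disjoint union (validity is preserved under disjoint unions). Each one-world frame has |W|=1≤4, but the union has |W|=5.
So no modal formula (or set of formulas) defines exactly the |W|≤4 frames.

No — not modally definable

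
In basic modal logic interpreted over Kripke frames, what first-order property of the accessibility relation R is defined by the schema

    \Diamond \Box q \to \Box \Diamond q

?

Convergence

Suppose ◇□q→□◇q is valid. Take Rxy, Rxz and set V(q)={w : Ryw}. Then □q at y so ◇□q at x, so □◇q at x, so ◇q at z, giving w with Rzw and Ryw.
The converse is a direct semantic check.
Frame condition: \forall x \forall y \forall z (Rxy \wedge Rxz \to \exists w (Ryw \wedge Rzw)).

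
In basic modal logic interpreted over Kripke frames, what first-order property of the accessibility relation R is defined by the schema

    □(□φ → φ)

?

shift-reflexivity

Suppose □(□φ→φ) is valid. Take Rxy and set V(φ)={w : Ryw}. Then at y, □φ holds; since □(□φ→φ) at x, □φ→φ at y, so φ at y, i.e. Ryy.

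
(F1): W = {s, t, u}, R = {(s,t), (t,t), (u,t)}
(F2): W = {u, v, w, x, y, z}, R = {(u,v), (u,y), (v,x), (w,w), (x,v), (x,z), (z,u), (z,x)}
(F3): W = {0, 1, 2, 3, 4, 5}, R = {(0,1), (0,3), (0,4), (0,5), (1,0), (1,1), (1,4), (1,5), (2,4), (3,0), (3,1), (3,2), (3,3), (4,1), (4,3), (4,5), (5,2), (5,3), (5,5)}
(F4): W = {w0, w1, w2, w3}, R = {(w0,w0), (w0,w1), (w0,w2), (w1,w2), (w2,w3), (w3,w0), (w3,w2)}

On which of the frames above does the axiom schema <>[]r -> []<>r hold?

This is the axiom for convergence; its first-order frame correspondent is forall x forall y forall z (Rxy & Rxz -> exists w (Ryw & Rzw)).
(F1): holds.
(F2): fails — Ruv and Ruy but v and y have no common successor.
(F3): fails — R32 and R33 but 2 and 3 have no common successor.
(F4): fails — Rw0w1 and Rw0w2 but w1 and w2 have no common successor.

(F1)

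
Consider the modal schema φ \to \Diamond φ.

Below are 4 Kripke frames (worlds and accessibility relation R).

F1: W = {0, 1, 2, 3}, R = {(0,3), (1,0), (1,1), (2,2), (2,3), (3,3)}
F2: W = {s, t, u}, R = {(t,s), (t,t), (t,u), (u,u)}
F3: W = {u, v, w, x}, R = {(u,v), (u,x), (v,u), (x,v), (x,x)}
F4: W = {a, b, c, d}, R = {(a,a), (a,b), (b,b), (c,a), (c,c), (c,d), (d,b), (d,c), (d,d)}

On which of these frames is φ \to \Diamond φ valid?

F4

The schema corresponds to reflexivity: \forall x Rxx.
F1: fails — world 0 does not see itself.
F2: fails — world s does not see itself.
F3: fails — world u does not see itself.
F4: satisfies the condition.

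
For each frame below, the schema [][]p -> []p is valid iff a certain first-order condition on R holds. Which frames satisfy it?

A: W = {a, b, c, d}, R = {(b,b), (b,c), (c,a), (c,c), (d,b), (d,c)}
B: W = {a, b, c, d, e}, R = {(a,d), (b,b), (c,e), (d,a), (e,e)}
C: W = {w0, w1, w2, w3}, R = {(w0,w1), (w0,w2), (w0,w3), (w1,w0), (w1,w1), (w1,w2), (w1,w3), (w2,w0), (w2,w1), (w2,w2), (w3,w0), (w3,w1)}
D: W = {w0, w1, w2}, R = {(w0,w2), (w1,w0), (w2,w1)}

The schema corresponds to density: forall x forall y (Rxy -> exists z (Rxz & Rzy)).
A: holds.
B: fails — Rad but no z with Raz and Rzd.
C: holds.
D: fails — Rw0w2 but no z with Rw0z and Rzw2.
Valid on: A, C.

A, C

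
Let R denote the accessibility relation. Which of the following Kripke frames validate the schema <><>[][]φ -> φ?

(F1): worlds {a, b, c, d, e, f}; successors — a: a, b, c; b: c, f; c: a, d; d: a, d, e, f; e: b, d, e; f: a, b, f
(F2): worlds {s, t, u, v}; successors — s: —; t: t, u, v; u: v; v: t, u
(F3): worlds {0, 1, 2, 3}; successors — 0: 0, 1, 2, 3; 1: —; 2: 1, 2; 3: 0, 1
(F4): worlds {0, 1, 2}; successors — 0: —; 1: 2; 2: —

The schema corresponds to a generalized confluence (Geach) condition: forall x forall y (x R^2 y -> exists w (y R^2 w & x = w)).
(F1): fails — cR²b but no w with bR²w and c=w.
(F2): fails — vR²u but no w with uR²w and v=w.
(F3): fails — 0R²1 but no w with 1R²w and 0=w.
(F4): holds.
Valid on: (F4).

(F4)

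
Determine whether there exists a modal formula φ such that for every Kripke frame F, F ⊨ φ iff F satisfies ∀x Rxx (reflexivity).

The condition is reflexivity. A defining modal formula is □r → r.
Suppose □r→r is valid. At any x set V(r)={w : Rxw}. Then □r holds at x, so r holds at x, i.e. Rxx.

Yes, by □r → r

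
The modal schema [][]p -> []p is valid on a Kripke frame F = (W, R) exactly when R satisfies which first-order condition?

Suppose □□p→□p is valid. Take Rxy and set V(p)={w : xR²w}. Then □□p at x, so □p at x, so p at y, i.e. ∃z(Rxz∧Rzy).
Conversely, any frame satisfying forall x forall y (Rxy -> exists z (Rxz & Rzy)) validates the schema.
So the correspondent is density.

density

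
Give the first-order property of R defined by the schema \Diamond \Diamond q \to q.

\forall x \forall y (x R^2 y \to \exists w (y = w \wedge x = w))

This is a Sahlqvist (Geach-type) schema ◇^2□^0q → □^0◇^0q.
Minimal-valuation argument: fix x; take any y with xR^2y and any z with xR^0z. Set V(q) to the set of worlds R-reachable from y in exactly 0 steps. Then □^0q holds at y, so the antecedent holds at x; validity forces ◇^0q at z, giving a w with zR^0w and yR^0w.
First-order correspondent: \forall x \forall y (x R^2 y \to \exists w (y = w \wedge x = w)).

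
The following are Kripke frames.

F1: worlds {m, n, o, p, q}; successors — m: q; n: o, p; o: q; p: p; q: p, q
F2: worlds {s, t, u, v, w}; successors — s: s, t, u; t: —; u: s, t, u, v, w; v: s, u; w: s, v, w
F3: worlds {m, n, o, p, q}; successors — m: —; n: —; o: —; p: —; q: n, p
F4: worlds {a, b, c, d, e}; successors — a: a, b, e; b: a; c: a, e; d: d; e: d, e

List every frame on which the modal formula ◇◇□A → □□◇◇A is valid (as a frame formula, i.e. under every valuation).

F1, F3

This is the axiom for a generalized confluence (Geach) condition; its first-order frame correspondent is ∀x ∀y ∀z ((xR²y ∧ xR²z) → ∃w (yRw ∧ zR²w)).
F1: holds.
F2: fails — sR²s, sR²t but no w* with sRw* and tR²w*.
F3: holds.
F4: fails — aR²a, aR²d but no w with aRw and dR²w.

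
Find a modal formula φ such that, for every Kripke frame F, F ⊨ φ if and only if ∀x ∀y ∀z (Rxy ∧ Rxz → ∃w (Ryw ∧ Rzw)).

The condition is convergence. The .2 schema ◇□s → □◇s defines it.
Suppose ◇□s→□◇s is valid. Take Rxy, Rxz and set V(s)={w : Ryw}. Then □s at y so ◇□s at x, so □◇s at x, so ◇s at z, giving w with Rzw and Ryw.

◇□s → □◇s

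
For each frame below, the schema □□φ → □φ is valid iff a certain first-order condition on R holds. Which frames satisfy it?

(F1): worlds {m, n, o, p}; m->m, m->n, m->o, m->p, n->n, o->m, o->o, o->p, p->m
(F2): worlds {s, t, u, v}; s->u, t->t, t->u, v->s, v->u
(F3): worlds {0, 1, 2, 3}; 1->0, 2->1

The schema corresponds to density: ∀x ∀y (Rxy → ∃z (Rxz ∧ Rzy)).
(F1): condition met.
(F2): fails — Rvs but no z with Rvz and Rzs.
(F3): fails — R10 but no z with R1z and Rz0.
Valid on: (F1).

(F1)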